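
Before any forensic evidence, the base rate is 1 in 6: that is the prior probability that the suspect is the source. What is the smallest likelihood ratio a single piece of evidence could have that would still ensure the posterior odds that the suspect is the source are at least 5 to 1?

Prior odds = (1/6)/(5/6) = 0.2.
Target odds = 5.
Required Bayes factor = 5 ÷ 0.2 = 25.

25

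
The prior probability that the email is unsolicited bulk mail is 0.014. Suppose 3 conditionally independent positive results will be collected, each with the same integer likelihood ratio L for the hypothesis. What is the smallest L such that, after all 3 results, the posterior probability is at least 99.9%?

42

Prior odds = 0.014/0.986 = 7/493.
Target odds = 0.999/0.001 = 999.
Need L³ ≥ 999 ÷ (7/493) = 492507/7.
41³ = 68921 < 492507/7 ≤ 74088 = 42³, so L = 42.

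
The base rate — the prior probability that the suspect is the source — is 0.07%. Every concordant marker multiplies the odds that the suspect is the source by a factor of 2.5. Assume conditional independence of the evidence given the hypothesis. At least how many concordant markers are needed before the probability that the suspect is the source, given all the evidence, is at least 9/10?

Prior odds = 0.0007/0.9993 = 7/9993.
Likelihood ratio per concordant marker = 2.5.
Target odds: 0.9 ÷ 0.1 = 9.
Require 2.5ⁿ ≥ 9 ÷ (7/9993) = 89937/7.
2.5¹⁰ = 9765625/1024 falls short of 89937/7 but 2.5¹¹ = 48828125/2048 reaches it, so n = 11.

11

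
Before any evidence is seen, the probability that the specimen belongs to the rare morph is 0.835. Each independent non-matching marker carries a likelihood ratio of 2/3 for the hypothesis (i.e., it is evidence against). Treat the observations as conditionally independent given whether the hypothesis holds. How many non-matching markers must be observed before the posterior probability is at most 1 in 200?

18

Prior odds = 0.835/0.165 = 167/33.
Likelihood ratio per non-matching marker = 2/3.
Target odds: 0.005 ÷ 0.995 = 1/199.
Require (2/3)ⁿ ≤ 1/199 ÷ (167/33) = 33/33233.
(2/3)¹⁷ = 131072/129140163 is still above 33/33233 but (2/3)¹⁸ = 262144/387420489 is at or below it, so n = 18.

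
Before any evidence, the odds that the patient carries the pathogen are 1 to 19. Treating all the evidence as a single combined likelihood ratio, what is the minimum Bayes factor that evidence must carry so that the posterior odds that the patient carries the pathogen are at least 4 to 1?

76

Prior odds = 1/19.
Target odds = 4.
Required Bayes factor = 4 ÷ (1/19) = 76.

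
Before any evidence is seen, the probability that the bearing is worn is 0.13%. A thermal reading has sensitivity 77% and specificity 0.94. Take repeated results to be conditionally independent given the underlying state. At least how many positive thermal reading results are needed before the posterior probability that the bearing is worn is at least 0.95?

Prior odds: 0.0013 ÷ 0.9987 = 13/9987.
False-positive rate = 1 − 0.94 = 0.06; likelihood ratio of a positive = 0.77/0.06 = 77/6.
Target posterior odds = 0.95/0.05 = 19.
Require (77/6)ⁿ ≥ 19 ÷ (13/9987) = 189753/13.
(77/6)³ = 456533/216 falls short of 189753/13 but (77/6)⁴ = 35153041/1296 reaches it, so n = 4.

4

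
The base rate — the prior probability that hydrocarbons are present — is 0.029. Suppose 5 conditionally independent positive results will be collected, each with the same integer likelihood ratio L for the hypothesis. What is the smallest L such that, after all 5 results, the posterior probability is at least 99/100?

Prior odds = 0.029/0.971 = 29/971.
Target odds = 0.99/0.01 = 99.
Need L⁵ ≥ 99 ÷ (29/971) = 96129/29.
5⁵ = 3125 < 96129/29 ≤ 7776 = 6⁵, so L = 6.

6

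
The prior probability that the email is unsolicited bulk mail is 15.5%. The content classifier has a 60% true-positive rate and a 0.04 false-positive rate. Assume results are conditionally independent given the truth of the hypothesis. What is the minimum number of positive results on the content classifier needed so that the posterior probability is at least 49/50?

Prior odds = 0.155/0.845 = 31/169.
Likelihood ratio of a positive result = 0.6/0.04 = 15.
Target odds: 0.98 ÷ 0.02 = 49.
Require 15ⁿ ≥ 49 ÷ (31/169) = 8281/31.
15² = 225 falls short of 8281/31 but 15³ = 3375 reaches it, so n = 3.

3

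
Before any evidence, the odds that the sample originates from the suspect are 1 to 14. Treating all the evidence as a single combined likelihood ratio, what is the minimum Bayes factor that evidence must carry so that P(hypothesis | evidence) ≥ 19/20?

Prior odds = 1/14.
Target odds = 0.95/0.05 = 19.
Required Bayes factor = 19 ÷ (1/14) = 266.

266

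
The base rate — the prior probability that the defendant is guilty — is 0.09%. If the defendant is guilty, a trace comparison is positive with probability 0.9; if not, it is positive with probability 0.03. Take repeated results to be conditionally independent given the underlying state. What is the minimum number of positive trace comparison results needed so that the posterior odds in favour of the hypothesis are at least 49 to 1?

Prior odds = 0.0009/0.9991 = 9/9991.
Likelihood ratio of a positive = 0.9/0.03 = 30.
Target odds = 49.
Require 30ⁿ ≥ 49 ÷ (9/9991) = 489559/9.
30³ = 27000 falls short of 489559/9 but 30⁴ = 810000 reaches it, so n = 4.

4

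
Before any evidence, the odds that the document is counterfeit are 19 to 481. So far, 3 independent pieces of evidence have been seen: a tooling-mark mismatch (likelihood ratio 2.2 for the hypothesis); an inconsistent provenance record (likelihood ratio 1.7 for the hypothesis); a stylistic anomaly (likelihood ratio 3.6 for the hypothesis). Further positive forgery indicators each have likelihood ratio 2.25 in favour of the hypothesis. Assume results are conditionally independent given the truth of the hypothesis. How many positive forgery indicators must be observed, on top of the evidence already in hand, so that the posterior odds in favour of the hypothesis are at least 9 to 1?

4

Prior odds = 19/481.
Combined Bayes factor of the evidence already in hand = 2.2 × 1.7 × 3.6 = 13.464.
Odds after that evidence = (19/481) × 13.464 = 31977/60125.
Target odds = 9.
Need 2.25ⁿ ≥ 9 ÷ (31977/60125) = 60125/3553.
2.25³ = 11.390625 falls short of 60125/3553 but 2.25⁴ = 25.62890625 reaches it, so n = 4.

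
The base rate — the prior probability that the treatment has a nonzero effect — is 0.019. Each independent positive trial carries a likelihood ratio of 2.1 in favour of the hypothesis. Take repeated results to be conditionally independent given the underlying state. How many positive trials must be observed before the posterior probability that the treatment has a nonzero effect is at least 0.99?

Prior odds = 0.019/0.981 = 19/981.
Likelihood ratio per positive trial = 2.1.
Target posterior odds = 0.99/0.01 = 99.
Require 2.1ⁿ ≥ 99 ÷ (19/981) = 97119/19.
2.1¹¹ ≈3502.78 falls short of 97119/19 but 2.1¹² ≈7355.83 reaches it, so n = 12.

12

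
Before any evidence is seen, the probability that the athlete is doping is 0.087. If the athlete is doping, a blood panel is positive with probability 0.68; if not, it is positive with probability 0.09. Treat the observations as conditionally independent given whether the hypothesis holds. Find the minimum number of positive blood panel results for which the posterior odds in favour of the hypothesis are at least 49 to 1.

4

Prior odds: 0.087 ÷ 0.913 = 87/913.
Likelihood ratio of a positive = 0.68/0.09 = 68/9.
Target odds = 49.
Need (87/913) × (68/9)ⁿ ≥ 49, i.e. (68/9)ⁿ ≥ 44737/87.
(68/9)³ = 314432/729 falls short of 44737/87 but (68/9)⁴ = 21381376/6561 reaches it, so n = 4.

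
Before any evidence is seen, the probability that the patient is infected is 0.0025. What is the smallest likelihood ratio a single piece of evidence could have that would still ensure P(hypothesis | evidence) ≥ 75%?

Prior odds = 0.0025/0.9975 = 1/399.
Target odds = 0.75/0.25 = 3.
Required Bayes factor = 3 ÷ (1/399) = 1197.

1197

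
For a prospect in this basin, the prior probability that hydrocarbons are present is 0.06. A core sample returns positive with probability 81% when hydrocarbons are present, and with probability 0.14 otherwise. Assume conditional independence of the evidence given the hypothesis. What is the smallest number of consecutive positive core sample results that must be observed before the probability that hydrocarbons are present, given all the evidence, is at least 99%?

Prior odds = 0.06/0.94 = 3/47.
Likelihood ratio of a positive result = 0.81/0.14 = 81/14.
Target posterior odds = 0.99/0.01 = 99.
Require (81/14)ⁿ ≥ 99 ÷ (3/47) = 1551.
(81/14)⁴ = 43046721/38416 falls short of 1551 but (81/14)⁵ ≈6483.13 reaches it, so n = 5.

5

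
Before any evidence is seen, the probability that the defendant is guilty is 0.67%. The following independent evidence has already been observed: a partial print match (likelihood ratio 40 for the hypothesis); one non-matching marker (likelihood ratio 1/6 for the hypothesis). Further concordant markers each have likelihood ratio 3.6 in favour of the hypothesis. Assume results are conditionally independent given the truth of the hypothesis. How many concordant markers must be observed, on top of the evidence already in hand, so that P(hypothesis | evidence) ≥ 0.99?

7

Prior odds = 0.0067/0.9933 = 67/9933.
Combined Bayes factor of the evidence already in hand = 40 × (1/6) = 20/3.
Odds after that evidence = (67/9933) × 20/3 = 1340/29799.
Target odds = 0.99/0.01 = 99.
Need 3.6ⁿ ≥ 99 ÷ (1340/29799) = 2950101/1340.
3.6⁶ = 34012224/15625 falls short of 2950101/1340 but 3.6⁷ = 612220032/78125 reaches it, so n = 7.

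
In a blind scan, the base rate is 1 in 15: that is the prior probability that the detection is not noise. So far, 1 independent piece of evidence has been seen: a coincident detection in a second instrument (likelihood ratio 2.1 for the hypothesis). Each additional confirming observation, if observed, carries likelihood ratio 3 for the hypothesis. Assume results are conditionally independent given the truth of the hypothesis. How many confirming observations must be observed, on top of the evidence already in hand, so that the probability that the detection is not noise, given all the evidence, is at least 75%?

Prior odds = (1/15)/(14/15) = 1/14.
Bayes factor of the evidence already in hand = 2.1.
Odds after that evidence = (1/14) × 2.1 = 0.15.
Target odds = 0.75/0.25 = 3.
Need 3ⁿ ≥ 3 ÷ 0.15 = 20.
3² = 9 falls short of 20 but 3³ = 27 reaches it, so n = 3.

3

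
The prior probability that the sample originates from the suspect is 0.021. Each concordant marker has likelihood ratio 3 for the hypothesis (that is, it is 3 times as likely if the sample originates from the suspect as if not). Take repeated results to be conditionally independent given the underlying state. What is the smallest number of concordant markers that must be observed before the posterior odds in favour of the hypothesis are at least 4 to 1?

5

Prior odds = 0.021/0.979 = 21/979.
Likelihood ratio per concordant marker = 3.
Target odds = 4.
Need (21/979) × 3ⁿ ≥ 4, i.e. 3ⁿ ≥ 3916/21.
3⁴ = 81 falls short of 3916/21 but 3⁵ = 243 reaches it, so n = 5.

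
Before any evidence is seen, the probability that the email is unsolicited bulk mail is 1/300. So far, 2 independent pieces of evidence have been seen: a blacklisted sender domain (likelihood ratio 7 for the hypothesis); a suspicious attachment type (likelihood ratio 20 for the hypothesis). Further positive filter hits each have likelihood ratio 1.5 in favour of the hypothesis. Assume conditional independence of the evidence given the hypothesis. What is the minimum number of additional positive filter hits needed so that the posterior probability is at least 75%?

Prior odds = (1/300)/(299/300) = 1/299.
Combined Bayes factor of the evidence already in hand = 7 × 20 = 140.
Odds after that evidence = (1/299) × 140 = 140/299.
Target odds = 0.75/0.25 = 3.
Need 1.5ⁿ ≥ 3 ÷ (140/299) = 897/140.
1.5⁴ = 5.0625 falls short of 897/140 but 1.5⁵ = 7.59375 reaches it, so n = 5.

5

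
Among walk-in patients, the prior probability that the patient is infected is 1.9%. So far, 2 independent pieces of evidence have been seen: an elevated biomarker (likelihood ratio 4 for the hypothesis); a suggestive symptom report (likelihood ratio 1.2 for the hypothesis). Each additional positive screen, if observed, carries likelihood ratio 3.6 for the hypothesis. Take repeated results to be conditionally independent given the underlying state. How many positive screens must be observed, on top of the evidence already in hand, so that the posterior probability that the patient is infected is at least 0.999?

Prior odds = 0.019/0.981 = 19/981.
Combined Bayes factor of the evidence already in hand = 4 × 1.2 = 4.8.
Odds after that evidence = (19/981) × 4.8 = 152/1635.
Target odds = 0.999/0.001 = 999.
Need 3.6ⁿ ≥ 999 ÷ (152/1635) = 1633365/152.
3.6⁷ = 612220032/78125 falls short of 1633365/152 but 3.6⁸ ≈28211.1 reaches it, so n = 8.

8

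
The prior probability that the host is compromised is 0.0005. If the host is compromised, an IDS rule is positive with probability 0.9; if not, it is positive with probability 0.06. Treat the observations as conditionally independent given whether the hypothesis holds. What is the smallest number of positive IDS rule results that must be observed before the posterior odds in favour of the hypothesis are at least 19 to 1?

4

Prior odds = 0.0005/0.9995 = 1/1999.
Likelihood ratio of a positive = 0.9/0.06 = 15.
Target odds = 19.
Need (1/1999) × 15ⁿ ≥ 19, i.e. 15ⁿ ≥ 37981.
15³ = 3375 falls short of 37981 but 15⁴ = 50625 reaches it, so n = 4.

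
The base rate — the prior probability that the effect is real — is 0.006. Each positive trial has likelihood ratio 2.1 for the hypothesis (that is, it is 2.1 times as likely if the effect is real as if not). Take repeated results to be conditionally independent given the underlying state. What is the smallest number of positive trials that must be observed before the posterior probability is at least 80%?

Prior odds = 0.006/0.994 = 3/497.
Likelihood ratio per positive trial = 2.1.
Target odds: 0.8 ÷ 0.2 = 4.
Require 2.1ⁿ ≥ 4 ÷ (3/497) = 1988/3.
2.1⁸ ≈378.229 falls short of 1988/3 but 2.1⁹ ≈794.28 reaches it, so n = 9.

9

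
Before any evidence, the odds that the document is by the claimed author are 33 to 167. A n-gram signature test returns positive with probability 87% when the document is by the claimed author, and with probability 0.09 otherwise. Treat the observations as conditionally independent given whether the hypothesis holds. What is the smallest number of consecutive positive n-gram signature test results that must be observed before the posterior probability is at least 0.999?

Prior odds = 33/167.
Likelihood ratio of a positive result = 0.87/0.09 = 29/3.
Target posterior odds = 0.999/0.001 = 999.
Need (33/167) × (29/3)ⁿ ≥ 999, i.e. (29/3)ⁿ ≥ 55611/11.
(29/3)³ = 24389/27 falls short of 55611/11 but (29/3)⁴ = 707281/81 reaches it, so n = 4.

4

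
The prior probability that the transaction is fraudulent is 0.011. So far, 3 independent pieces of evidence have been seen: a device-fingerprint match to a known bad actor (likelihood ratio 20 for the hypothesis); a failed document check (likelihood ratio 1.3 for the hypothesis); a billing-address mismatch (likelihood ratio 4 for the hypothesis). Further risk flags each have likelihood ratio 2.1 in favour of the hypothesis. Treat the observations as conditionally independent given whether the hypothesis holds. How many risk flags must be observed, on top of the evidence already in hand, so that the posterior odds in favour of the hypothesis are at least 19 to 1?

Prior odds = 0.011/0.989 = 11/989.
Combined Bayes factor of the evidence already in hand = 20 × 1.3 × 4 = 104.
Odds after that evidence = (11/989) × 104 = 1144/989.
Target odds = 19.
Need 2.1ⁿ ≥ 19 ÷ (1144/989) = 18791/1144.
2.1³ = 9.261 falls short of 18791/1144 but 2.1⁴ = 19.4481 reaches it, so n = 4.

4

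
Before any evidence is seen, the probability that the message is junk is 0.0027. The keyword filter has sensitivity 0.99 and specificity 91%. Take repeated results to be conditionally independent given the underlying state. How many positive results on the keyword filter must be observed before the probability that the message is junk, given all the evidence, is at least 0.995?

Prior odds = 0.0027/0.9973 = 27/9973.
False-positive rate = 1 − 0.91 = 0.09; likelihood ratio of a positive = 0.99/0.09 = 11.
Target odds: 0.995 ÷ 0.005 = 199.
Require 11ⁿ ≥ 199 ÷ (27/9973) = 1984627/27.
11⁴ = 14641 falls short of 1984627/27 but 11⁵ = 161051 reaches it, so n = 5.

5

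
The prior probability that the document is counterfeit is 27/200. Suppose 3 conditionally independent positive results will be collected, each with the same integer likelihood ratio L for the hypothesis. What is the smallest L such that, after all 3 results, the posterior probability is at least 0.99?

9

Prior odds = 0.135/0.865 = 27/173.
Target odds = 0.99/0.01 = 99.
Need L³ ≥ 99 ÷ (27/173) = 1903/3.
8³ = 512 < 1903/3 ≤ 729 = 9³, so L = 9.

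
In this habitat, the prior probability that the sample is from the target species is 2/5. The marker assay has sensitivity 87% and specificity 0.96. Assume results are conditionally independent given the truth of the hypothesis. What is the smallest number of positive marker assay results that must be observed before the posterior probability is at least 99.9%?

Prior odds = 0.4/0.6 = 2/3.
False-positive rate = 1 − 0.96 = 0.04; likelihood ratio of a positive = 0.87/0.04 = 21.75.
Target posterior odds = 0.999/0.001 = 999.
Need (2/3) × 21.75ⁿ ≥ 999, i.e. 21.75ⁿ ≥ 1498.5.
21.75² = 473.0625 falls short of 1498.5 but 21.75³ = 658503/64 reaches it, so n = 3.

3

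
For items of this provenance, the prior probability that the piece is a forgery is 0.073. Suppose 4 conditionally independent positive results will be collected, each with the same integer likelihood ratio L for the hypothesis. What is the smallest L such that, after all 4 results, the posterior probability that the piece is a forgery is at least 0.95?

Prior odds = 0.073/0.927 = 73/927.
Target odds = 0.95/0.05 = 19.
Need L⁴ ≥ 19 ÷ (73/927) = 17613/73.
3⁴ = 81 < 17613/73 ≤ 256 = 4⁴, so L = 4.

4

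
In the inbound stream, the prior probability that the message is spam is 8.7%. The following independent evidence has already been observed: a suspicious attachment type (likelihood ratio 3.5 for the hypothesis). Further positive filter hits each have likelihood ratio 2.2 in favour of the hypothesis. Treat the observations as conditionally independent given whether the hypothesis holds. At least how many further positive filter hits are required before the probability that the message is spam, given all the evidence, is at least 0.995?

9

Prior odds = 0.087/0.913 = 87/913.
Bayes factor of the evidence already in hand = 3.5.
Odds after that evidence = (87/913) × 3.5 = 609/1826.
Target odds = 0.995/0.005 = 199.
Need 2.2ⁿ ≥ 199 ÷ (609/1826) = 363374/609.
2.2⁸ = 214358881/390625 falls short of 363374/609 but 2.2⁹ ≈1207.27 reaches it, so n = 9.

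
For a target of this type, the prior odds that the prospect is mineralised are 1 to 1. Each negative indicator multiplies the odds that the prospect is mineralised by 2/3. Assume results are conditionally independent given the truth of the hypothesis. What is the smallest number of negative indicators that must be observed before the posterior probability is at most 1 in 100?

Prior odds = 1.
Likelihood ratio per negative indicator = 2/3.
Target posterior odds = 0.01/0.99 = 1/99.
Require (2/3)ⁿ ≤ 1/99 ÷ 1 = 1/99.
(2/3)¹¹ = 2048/177147 is still above 1/99 but (2/3)¹² = 4096/531441 is at or below it, so n = 12.

12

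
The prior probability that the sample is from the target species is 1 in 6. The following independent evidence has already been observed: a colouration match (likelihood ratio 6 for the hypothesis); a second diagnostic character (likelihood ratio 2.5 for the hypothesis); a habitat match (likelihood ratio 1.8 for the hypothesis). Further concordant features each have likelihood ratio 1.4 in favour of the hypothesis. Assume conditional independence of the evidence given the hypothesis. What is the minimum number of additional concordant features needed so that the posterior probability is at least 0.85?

1

Prior odds = (1/6)/(5/6) = 0.2.
Combined Bayes factor of the evidence already in hand = 6 × 2.5 × 1.8 = 27.
Odds after that evidence = 0.2 × 27 = 5.4.
Target odds = 0.85/0.15 = 17/3.
Need 1.4ⁿ ≥ 17/3 ÷ 5.4 = 85/81.
1.4¹ = 1.4, which meets the required 85/81; so n = 1.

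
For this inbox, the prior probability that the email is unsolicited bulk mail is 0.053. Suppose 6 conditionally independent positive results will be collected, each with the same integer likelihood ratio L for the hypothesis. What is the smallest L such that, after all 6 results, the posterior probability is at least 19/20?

3

Prior odds = 0.053/0.947 = 53/947.
Target odds = 0.95/0.05 = 19.
Need L⁶ ≥ 19 ÷ (53/947) = 17993/53.
2⁶ = 64 < 17993/53 ≤ 729 = 3⁶, so L = 3.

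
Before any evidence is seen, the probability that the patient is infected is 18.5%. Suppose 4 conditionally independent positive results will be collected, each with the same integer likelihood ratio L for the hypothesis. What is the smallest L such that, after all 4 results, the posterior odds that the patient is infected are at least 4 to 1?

3

Prior odds = 0.185/0.815 = 37/163.
Target odds = 4.
Need L⁴ ≥ 4 ÷ (37/163) = 652/37.
2⁴ = 16 < 652/37 ≤ 81 = 3⁴, so L = 3.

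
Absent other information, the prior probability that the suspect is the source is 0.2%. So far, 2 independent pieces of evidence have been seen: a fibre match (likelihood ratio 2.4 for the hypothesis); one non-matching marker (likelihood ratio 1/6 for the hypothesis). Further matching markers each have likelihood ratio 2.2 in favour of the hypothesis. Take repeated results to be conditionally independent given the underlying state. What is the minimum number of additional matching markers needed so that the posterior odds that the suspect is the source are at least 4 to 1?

Prior odds = 0.002/0.998 = 1/499.
Combined Bayes factor of the evidence already in hand = 2.4 × (1/6) = 0.4.
Odds after that evidence = (1/499) × 0.4 = 2/2495.
Target odds = 4.
Need 2.2ⁿ ≥ 4 ÷ (2/2495) = 4990.
2.2¹⁰ ≈2655.99 falls short of 4990 but 2.2¹¹ ≈5843.18 reaches it, so n = 11.

11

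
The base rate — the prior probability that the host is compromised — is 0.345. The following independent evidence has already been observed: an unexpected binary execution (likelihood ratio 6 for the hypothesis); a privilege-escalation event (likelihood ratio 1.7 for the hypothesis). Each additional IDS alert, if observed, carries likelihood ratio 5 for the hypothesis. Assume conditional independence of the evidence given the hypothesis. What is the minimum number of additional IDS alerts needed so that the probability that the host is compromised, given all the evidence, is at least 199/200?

3

Prior odds = 0.345/0.655 = 69/131.
Combined Bayes factor of the evidence already in hand = 6 × 1.7 = 10.2.
Odds after that evidence = (69/131) × 10.2 = 3519/655.
Target odds = 0.995/0.005 = 199.
Need 5ⁿ ≥ 199 ÷ (3519/655) = 130345/3519.
5² = 25 falls short of 130345/3519 but 5³ = 125 reaches it, so n = 3.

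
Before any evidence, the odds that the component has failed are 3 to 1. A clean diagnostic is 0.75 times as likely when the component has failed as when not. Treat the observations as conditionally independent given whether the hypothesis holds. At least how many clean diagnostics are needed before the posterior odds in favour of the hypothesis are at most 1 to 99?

20

Prior odds = 3.
Likelihood ratio per clean diagnostic = 0.75.
Target odds = 1/99.
Require 0.75ⁿ ≤ 1/99 ÷ 3 = 1/297.
0.75¹⁹ ≈0.00422828 is still above 1/297 but 0.75²⁰ ≈0.00317121 is at or below it, so n = 20.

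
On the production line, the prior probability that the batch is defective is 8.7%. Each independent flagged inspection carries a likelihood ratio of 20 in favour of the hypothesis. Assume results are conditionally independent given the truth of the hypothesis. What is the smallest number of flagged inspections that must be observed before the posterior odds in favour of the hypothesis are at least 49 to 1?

3

Prior odds = 0.087/0.913 = 87/913.
Likelihood ratio per flagged inspection = 20.
Target odds = 49.
Need (87/913) × 20ⁿ ≥ 49, i.e. 20ⁿ ≥ 44737/87.
20² = 400 falls short of 44737/87 but 20³ = 8000 reaches it, so n = 3.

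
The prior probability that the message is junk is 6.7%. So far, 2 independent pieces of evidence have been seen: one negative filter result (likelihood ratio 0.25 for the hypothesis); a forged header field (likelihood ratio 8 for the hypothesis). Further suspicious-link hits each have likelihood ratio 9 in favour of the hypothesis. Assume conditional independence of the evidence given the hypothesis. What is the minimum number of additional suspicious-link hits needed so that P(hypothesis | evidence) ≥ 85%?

2

Prior odds = 0.067/0.933 = 67/933.
Combined Bayes factor of the evidence already in hand = 0.25 × 8 = 2.
Odds after that evidence = (67/933) × 2 = 134/933.
Target odds = 0.85/0.15 = 17/3.
Need 9ⁿ ≥ 17/3 ÷ (134/933) = 5287/134.
9¹ = 9 falls short of 5287/134 but 9² = 81 reaches it, so n = 2.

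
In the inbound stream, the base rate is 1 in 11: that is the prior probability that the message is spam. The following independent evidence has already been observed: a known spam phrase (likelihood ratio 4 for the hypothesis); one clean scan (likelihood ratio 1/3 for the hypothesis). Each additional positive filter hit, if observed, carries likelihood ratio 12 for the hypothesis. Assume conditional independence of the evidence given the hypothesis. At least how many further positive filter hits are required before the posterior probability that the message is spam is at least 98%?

3

Prior odds = (1/11)/(10/11) = 0.1.
Combined Bayes factor of the evidence already in hand = 4 × (1/3) = 4/3.
Odds after that evidence = 0.1 × 4/3 = 2/15.
Target odds = 0.98/0.02 = 49.
Need 12ⁿ ≥ 49 ÷ (2/15) = 367.5.
12² = 144 falls short of 367.5 but 12³ = 1728 reaches it, so n = 3.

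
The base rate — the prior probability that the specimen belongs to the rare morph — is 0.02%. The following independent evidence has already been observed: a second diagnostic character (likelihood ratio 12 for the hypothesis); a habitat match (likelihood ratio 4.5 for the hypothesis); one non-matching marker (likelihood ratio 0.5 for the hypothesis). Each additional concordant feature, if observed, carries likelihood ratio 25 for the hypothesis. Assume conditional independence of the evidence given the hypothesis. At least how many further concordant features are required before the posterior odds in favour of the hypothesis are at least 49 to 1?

3

Prior odds = 0.0002/0.9998 = 1/4999.
Combined Bayes factor of the evidence already in hand = 12 × 4.5 × 0.5 = 27.
Odds after that evidence = (1/4999) × 27 = 27/4999.
Target odds = 49.
Need 25ⁿ ≥ 49 ÷ (27/4999) = 244951/27.
25² = 625 falls short of 244951/27 but 25³ = 15625 reaches it, so n = 3.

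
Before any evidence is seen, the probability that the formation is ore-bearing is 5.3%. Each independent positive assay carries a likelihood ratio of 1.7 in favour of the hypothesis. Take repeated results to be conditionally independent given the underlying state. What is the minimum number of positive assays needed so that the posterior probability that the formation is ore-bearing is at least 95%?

Prior odds = 0.053/0.947 = 53/947.
Likelihood ratio per positive assay = 1.7.
Target odds: 0.95 ÷ 0.05 = 19.
Require 1.7ⁿ ≥ 19 ÷ (53/947) = 17993/53.
1.7¹⁰ ≈201.599 falls short of 17993/53 but 1.7¹¹ ≈342.719 reaches it, so n = 11.

11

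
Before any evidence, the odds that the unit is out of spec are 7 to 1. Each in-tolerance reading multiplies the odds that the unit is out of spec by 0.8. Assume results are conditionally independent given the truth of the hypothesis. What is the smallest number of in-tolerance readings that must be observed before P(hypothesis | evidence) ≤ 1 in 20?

Prior odds = 7.
Likelihood ratio per in-tolerance reading = 0.8.
Target posterior odds = 0.05/0.95 = 1/19.
Require 0.8ⁿ ≤ 1/19 ÷ 7 = 1/133.
0.8²¹ ≈0.00922337 is still above 1/133 but 0.8²² ≈0.0073787 is at or below it, so n = 22.

22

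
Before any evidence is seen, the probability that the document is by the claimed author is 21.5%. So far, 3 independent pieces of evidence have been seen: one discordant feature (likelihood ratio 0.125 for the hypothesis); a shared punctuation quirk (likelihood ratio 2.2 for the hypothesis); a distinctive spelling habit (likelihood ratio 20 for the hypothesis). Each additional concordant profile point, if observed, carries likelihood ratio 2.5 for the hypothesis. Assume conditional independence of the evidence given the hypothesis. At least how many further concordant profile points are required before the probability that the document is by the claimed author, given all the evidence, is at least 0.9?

2

Prior odds = 0.215/0.785 = 43/157.
Combined Bayes factor of the evidence already in hand = 0.125 × 2.2 × 20 = 5.5.
Odds after that evidence = (43/157) × 5.5 = 473/314.
Target odds = 0.9/0.1 = 9.
Need 2.5ⁿ ≥ 9 ÷ (473/314) = 2826/473.
2.5¹ = 2.5 falls short of 2826/473 but 2.5² = 6.25 reaches it, so n = 2.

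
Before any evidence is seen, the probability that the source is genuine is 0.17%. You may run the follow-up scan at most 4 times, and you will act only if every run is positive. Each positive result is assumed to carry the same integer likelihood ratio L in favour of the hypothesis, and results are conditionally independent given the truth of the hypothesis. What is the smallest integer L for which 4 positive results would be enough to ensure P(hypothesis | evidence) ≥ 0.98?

Prior odds = 0.0017/0.9983 = 17/9983.
Target odds = 0.98/0.02 = 49.
Need L⁴ ≥ 49 ÷ (17/9983) = 489167/17.
13⁴ = 28561 < 489167/17 ≤ 38416 = 14⁴, so L = 14.

14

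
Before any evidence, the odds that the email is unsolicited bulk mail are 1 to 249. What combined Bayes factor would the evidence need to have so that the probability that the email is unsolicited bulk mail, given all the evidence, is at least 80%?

996

Prior odds = 1/249.
Target odds = 0.8/0.2 = 4.
Required Bayes factor = 4 ÷ (1/249) = 996.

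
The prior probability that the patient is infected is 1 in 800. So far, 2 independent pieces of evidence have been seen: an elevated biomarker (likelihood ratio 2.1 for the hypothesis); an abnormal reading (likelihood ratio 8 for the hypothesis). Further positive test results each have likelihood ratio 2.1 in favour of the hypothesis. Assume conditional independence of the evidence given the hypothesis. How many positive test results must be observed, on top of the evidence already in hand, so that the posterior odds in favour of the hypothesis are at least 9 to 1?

Prior odds = 0.00125/0.99875 = 1/799.
Combined Bayes factor of the evidence already in hand = 2.1 × 8 = 16.8.
Odds after that evidence = (1/799) × 16.8 = 84/3995.
Target odds = 9.
Need 2.1ⁿ ≥ 9 ÷ (84/3995) = 11985/28.
2.1⁸ ≈378.229 falls short of 11985/28 but 2.1⁹ ≈794.28 reaches it, so n = 9.

9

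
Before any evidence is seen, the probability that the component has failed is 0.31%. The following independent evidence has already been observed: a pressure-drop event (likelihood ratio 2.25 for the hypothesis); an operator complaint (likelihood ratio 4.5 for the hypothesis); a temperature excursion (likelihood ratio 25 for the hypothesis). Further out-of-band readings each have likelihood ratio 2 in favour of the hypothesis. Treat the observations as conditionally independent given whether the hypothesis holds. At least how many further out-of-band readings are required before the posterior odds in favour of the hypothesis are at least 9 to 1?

Prior odds = 0.0031/0.9969 = 31/9969.
Combined Bayes factor of the evidence already in hand = 2.25 × 4.5 × 25 = 253.125.
Odds after that evidence = (31/9969) × 253.125 = 20925/26584.
Target odds = 9.
Need 2ⁿ ≥ 9 ÷ (20925/26584) = 26584/2325.
2³ = 8 falls short of 26584/2325 but 2⁴ = 16 reaches it, so n = 4.

4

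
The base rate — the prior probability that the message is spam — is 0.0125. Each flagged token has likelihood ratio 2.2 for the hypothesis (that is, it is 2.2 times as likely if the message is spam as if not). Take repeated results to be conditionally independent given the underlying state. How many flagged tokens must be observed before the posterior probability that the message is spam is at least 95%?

10

Prior odds: 0.0125 ÷ 0.9875 = 1/79.
Likelihood ratio per flagged token = 2.2.
Target posterior odds = 0.95/0.05 = 19.
Need (1/79) × 2.2ⁿ ≥ 19, i.e. 2.2ⁿ ≥ 1501.
2.2⁹ ≈1207.27 falls short of 1501 but 2.2¹⁰ ≈2655.99 reaches it, so n = 10.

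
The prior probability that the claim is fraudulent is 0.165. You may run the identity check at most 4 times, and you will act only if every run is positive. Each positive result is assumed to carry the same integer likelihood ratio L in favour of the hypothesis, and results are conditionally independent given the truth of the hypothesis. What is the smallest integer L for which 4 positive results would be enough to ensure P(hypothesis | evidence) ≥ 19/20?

4

Prior odds = 0.165/0.835 = 33/167.
Target odds = 0.95/0.05 = 19.
Need L⁴ ≥ 19 ÷ (33/167) = 3173/33.
3⁴ = 81 < 3173/33 ≤ 256 = 4⁴, so L = 4.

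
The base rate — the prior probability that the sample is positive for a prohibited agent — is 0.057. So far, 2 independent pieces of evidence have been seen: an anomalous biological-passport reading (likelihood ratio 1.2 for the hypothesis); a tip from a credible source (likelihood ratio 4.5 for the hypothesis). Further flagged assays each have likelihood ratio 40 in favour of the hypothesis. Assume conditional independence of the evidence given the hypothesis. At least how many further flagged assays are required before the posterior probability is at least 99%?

Prior odds = 0.057/0.943 = 57/943.
Combined Bayes factor of the evidence already in hand = 1.2 × 4.5 = 5.4.
Odds after that evidence = (57/943) × 5.4 = 1539/4715.
Target odds = 0.99/0.01 = 99.
Need 40ⁿ ≥ 99 ÷ (1539/4715) = 51865/171.
40¹ = 40 falls short of 51865/171 but 40² = 1600 reaches it, so n = 2.

2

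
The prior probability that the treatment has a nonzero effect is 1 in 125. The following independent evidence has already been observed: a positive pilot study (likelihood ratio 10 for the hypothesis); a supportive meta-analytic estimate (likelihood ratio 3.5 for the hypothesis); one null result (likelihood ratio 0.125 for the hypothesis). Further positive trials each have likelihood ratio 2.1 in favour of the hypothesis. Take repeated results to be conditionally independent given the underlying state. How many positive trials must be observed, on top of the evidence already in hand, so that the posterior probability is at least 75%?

6

Prior odds = 0.008/0.992 = 1/124.
Combined Bayes factor of the evidence already in hand = 10 × 3.5 × 0.125 = 4.375.
Odds after that evidence = (1/124) × 4.375 = 35/992.
Target odds = 0.75/0.25 = 3.
Need 2.1ⁿ ≥ 3 ÷ (35/992) = 2976/35.
2.1⁵ = 4084101/100000 falls short of 2976/35 but 2.1⁶ = 85766121/1000000 reaches it, so n = 6.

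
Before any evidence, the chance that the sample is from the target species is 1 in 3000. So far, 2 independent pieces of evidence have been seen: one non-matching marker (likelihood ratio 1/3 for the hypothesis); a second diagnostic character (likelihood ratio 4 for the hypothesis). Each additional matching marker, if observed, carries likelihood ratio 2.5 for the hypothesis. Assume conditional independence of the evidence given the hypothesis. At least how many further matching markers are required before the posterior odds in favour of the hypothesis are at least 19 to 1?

Prior odds = (1/3000)/(2999/3000) = 1/2999.
Combined Bayes factor of the evidence already in hand = (1/3) × 4 = 4/3.
Odds after that evidence = (1/2999) × 4/3 = 4/8997.
Target odds = 19.
Need 2.5ⁿ ≥ 19 ÷ (4/8997) = 42735.75.
2.5¹¹ = 48828125/2048 falls short of 42735.75 but 2.5¹² = 244140625/4096 reaches it, so n = 12.

12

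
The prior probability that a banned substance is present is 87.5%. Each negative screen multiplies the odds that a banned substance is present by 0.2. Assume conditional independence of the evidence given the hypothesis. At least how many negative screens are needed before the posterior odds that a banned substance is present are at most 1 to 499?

6

Prior odds = 0.875/0.125 = 7.
Likelihood ratio per negative screen = 0.2.
Target odds = 1/499.
Require 0.2ⁿ ≤ 1/499 ÷ 7 = 1/3493.
0.2⁵ = 0.00032 is still above 1/3493 but 0.2⁶ = 1/15625 is at or below it, so n = 6.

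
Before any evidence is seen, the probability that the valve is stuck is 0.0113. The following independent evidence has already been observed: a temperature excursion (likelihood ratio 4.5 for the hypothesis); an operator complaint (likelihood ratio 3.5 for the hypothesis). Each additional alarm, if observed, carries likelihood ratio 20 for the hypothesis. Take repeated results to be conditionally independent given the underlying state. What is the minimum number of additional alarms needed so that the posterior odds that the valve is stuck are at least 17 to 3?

2

Prior odds = 0.0113/0.9887 = 113/9887.
Combined Bayes factor of the evidence already in hand = 4.5 × 3.5 = 15.75.
Odds after that evidence = (113/9887) × 15.75 = 7119/39548.
Target odds = 17/3.
Need 20ⁿ ≥ 17/3 ÷ (7119/39548) = 672316/21357.
20¹ = 20 falls short of 672316/21357 but 20² = 400 reaches it, so n = 2.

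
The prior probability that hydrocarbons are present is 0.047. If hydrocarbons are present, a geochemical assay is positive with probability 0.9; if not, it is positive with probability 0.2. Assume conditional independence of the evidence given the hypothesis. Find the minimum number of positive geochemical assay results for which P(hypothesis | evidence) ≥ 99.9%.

Prior odds = 0.047/0.953 = 47/953.
Likelihood ratio of a positive = 0.9/0.2 = 4.5.
Target odds: 0.999 ÷ 0.001 = 999.
Need (47/953) × 4.5ⁿ ≥ 999, i.e. 4.5ⁿ ≥ 952047/47.
4.5⁶ = 8303.765625 falls short of 952047/47 but 4.5⁷ = 4782969/128 reaches it, so n = 7.

7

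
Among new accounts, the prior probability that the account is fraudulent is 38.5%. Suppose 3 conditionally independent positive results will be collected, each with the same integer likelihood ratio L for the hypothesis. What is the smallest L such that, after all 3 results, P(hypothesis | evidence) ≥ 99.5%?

7

Prior odds = 0.385/0.615 = 77/123.
Target odds = 0.995/0.005 = 199.
Need L³ ≥ 199 ÷ (77/123) = 24477/77.
6³ = 216 < 24477/77 ≤ 343 = 7³, so L = 7.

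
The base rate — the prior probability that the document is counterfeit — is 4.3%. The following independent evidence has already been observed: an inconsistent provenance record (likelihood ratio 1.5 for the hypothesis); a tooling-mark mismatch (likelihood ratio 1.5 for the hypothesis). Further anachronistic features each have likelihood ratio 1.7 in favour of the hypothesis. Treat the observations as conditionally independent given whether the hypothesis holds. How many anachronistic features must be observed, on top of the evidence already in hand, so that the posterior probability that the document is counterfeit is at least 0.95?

10

Prior odds = 0.043/0.957 = 43/957.
Combined Bayes factor of the evidence already in hand = 1.5 × 1.5 = 2.25.
Odds after that evidence = (43/957) × 2.25 = 129/1276.
Target odds = 0.95/0.05 = 19.
Need 1.7ⁿ ≥ 19 ÷ (129/1276) = 24244/129.
1.7⁹ ≈118.588 falls short of 24244/129 but 1.7¹⁰ ≈201.599 reaches it, so n = 10.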